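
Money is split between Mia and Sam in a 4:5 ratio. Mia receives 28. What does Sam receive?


Find the multiplier:
28 / 4 = 7
Apply to Sam's share:
5 x 7 = 35

35


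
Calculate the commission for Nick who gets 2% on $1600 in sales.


Convert rate to decimal:
2% = 0.02
Multiply by sales:
$1600 x 0.02 = $32

$32


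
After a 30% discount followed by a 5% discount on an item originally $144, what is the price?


First discount:
30% of $144 = $43.20
Price after first discount:
$144 - $43.20 = $100.80
Second discount:
5% of $100.80 = $5.04
Final price:
$100.80 - $5.04 = $95.76

$95.76


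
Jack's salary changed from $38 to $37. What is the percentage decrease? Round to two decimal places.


Find the absolute change:
|37 - 38| = 1
Divide by original and multiply by 100:
1 / 38 x 100 = 2.6315...% ≈ 2.63%

2.63%


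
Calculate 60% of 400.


Convert percentage to decimal:
60% = 0.6
Multiply:
400 x 0.6 = 240

240


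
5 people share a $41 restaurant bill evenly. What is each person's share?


Total bill: $41
Number of people: 5
Each pays: $41 / 5 = $8.20

$8.20


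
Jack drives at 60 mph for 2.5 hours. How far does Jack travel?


Use the formula: distance = speed x time
Speed = 60 mph, Time = 2.5 hours
60 x 2.5 = 150 miles

150 miles


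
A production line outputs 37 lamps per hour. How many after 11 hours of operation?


Production rate: 37 lamps per hour
Time: 11 hours
Total: 37 x 11 = 407 lamps

407 lamps


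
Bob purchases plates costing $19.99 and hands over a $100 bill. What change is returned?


Start with the amount paid:
$100
Subtract the price:
$100 - $19.99 = $80.01

$80.01


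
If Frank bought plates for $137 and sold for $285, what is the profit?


Selling price = $285
Cost price = $137
Profit = selling price - cost price:
Profit = $285 - $137 = $148

$148


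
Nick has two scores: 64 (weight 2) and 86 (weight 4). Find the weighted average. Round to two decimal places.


Weighted sum:
2 x 64 + 4 x 86 = 472
Total weight:
2 + 4 = 6
Weighted average:
472 / 6 = 78.6666... ≈ 78.67

78.67


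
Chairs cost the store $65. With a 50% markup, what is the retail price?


Calculate the markup amount:
50% of $65 = $32.50
Add to cost:
$65 + $32.50 = $97.50

$97.50


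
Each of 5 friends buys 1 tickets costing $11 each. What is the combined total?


Cost per person:
1 x $11 = $11
Group total:
5 x $11 = $55

$55


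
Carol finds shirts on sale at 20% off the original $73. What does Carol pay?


Calculate the discount amount:
20% of $73 = $14.60
Subtract from original:
$73 - $14.60 = $58.40

$58.40


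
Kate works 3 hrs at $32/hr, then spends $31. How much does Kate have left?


Calculate earnings:
3 x $32 = $96
Subtract spending:
$96 - $31 = $65

$65


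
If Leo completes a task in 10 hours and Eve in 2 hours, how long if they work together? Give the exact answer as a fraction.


Leo's rate: 1/10 of the job per hour
Eve's rate: 1/2 of the job per hour
Combined rate: 1/10 + 1/2 = 3/5 per hour
Time = 1 / (3/5) = 5/3 hours (≈ 1.67 hours)

5/3 hours


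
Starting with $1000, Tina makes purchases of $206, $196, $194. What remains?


Add up expenses:
$206 + $196 + $194 = $596
Subtract from budget:
$1000 - $596 = $404

$404


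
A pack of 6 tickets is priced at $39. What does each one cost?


Total cost: $39
Number of items: 6
Unit price: $39 / 6 = $6.50

$6.50


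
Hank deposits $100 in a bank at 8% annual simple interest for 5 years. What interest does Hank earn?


Use the formula I = P x R x T / 100
P x R x T = 100 x 8 x 5 = 4000
I = 4000 / 100 = $40

$40


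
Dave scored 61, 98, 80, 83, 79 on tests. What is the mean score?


Add the scores:
61 + 98 + 80 + 83 + 79 = 401
Divide by the number of tests:
401 / 5 = 80.2

80.2


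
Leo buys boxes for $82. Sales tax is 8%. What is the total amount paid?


Calculate the tax:
8% of $82 = $6.56
Add tax to price:
$82 + $6.56 = $88.56

$88.56


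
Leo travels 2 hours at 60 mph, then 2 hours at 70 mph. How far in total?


Leg 1 distance:
60 x 2 = 120 miles
Leg 2 distance:
70 x 2 = 140 miles
Total distance:
120 + 140 = 260 miles

260 miles


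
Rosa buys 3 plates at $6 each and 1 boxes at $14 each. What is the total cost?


Cost of plates:
3 x $6 = $18
Cost of boxes:
1 x $14 = $14
Add both:
$18 + $14 = $32

$32


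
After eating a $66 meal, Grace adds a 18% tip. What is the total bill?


Calculate the tip:
18% of $66 = $11.88
Add tip to meal cost:
$66 + $11.88 = $77.88

$77.88


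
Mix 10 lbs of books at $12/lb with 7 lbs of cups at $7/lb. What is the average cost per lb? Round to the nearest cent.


Cost of books:
10 x $12 = $120
Cost of cups:
7 x $7 = $49
Total cost: $120 + $49 = $169
Total weight: 17 lbs
Average: $169 / 17 = $9.9411... ≈ $9.94/lb

$9.94/lb


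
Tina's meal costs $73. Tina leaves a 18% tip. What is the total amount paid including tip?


Calculate the tip:
18% of $73 = $13.14
Add tip to meal cost:
$73 + $13.14 = $86.14

$86.14


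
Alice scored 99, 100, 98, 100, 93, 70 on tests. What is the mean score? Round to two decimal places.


Add the scores:
99 + 100 + 98 + 100 + 93 + 70 = 560
Divide by the number of tests:
560 / 6 = 93.3333... ≈ 93.33

93.33


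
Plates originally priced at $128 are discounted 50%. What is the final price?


Calculate the discount amount:
50% of $128 = $64
Subtract from original:
$128 - $64 = $64

$64


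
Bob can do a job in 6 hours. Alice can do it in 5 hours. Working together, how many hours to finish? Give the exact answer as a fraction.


Bob's rate: 1/6 of the job per hour
Alice's rate: 1/5 of the job per hour
Combined rate: 1/6 + 1/5 = 11/30 per hour
Time = 1 / (11/30) = 30/11 hours (≈ 2.73 hours)

30/11 hours


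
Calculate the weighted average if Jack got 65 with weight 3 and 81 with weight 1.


Weighted sum:
3 x 65 + 1 x 81 = 276
Total weight:
3 + 1 = 4
Weighted average:
276 / 4 = 69

69


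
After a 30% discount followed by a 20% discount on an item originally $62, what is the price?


First discount:
30% of $62 = $18.60
Price after first discount:
$62 - $18.60 = $43.40
Second discount:
20% of $43.40 = $8.68
Final price:
$43.40 - $8.68 = $34.72

$34.72


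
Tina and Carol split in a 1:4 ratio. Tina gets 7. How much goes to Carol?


Find the multiplier:
7 / 1 = 7
Apply to Carol's share:
4 x 7 = 28

28


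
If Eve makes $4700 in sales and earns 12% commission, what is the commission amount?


Convert rate to decimal:
12% = 0.12
Multiply by sales:
$4700 x 0.12 = $564

$564


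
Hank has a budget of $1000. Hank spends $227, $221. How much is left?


Add up expenses:
$227 + $221 = $448
Subtract from budget:
$1000 - $448 = $552

$552


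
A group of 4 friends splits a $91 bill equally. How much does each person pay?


Total bill: $91
Number of people: 4
Each pays: $91 / 4 = $22.75

$22.75


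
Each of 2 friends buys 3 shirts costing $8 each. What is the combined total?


Cost per person:
3 x $8 = $24
Group total:
2 x $24 = $48

$48


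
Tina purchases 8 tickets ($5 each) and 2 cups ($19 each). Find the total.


Cost of tickets:
8 x $5 = $40
Cost of cups:
2 x $19 = $38
Add both:
$40 + $38 = $78

$78


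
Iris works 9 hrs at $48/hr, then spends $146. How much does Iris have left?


Calculate earnings:
9 x $48 = $432
Subtract spending:
$432 - $146 = $286

$286


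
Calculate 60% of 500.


Convert percentage to decimal:
60% = 0.6
Multiply:
500 x 0.6 = 300

300


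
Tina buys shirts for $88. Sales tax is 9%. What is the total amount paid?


Calculate the tax:
9% of $88 = $7.92
Add tax to price:
$88 + $7.92 = $95.92

$95.92


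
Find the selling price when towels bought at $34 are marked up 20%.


Calculate the markup amount:
20% of $34 = $6.80
Add to cost:
$34 + $6.80 = $40.80

$40.80


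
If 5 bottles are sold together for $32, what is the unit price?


Total cost: $32
Number of items: 5
Unit price: $32 / 5 = $6.40

$6.40


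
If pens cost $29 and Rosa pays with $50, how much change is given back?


Start with the amount paid:
$50
Subtract the price:
$50 - $29 = $21

$21


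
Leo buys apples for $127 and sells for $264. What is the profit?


Selling price = $264
Cost price = $127
Profit = selling price - cost price:
Profit = $264 - $127 = $137

$137


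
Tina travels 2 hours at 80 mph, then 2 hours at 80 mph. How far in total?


Leg 1 distance:
80 x 2 = 160 miles
Leg 2 distance:
80 x 2 = 160 miles
Total distance:
160 + 160 = 320 miles

320 miles


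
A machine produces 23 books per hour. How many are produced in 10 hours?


Production rate: 23 books per hour
Time: 10 hours
Total: 23 x 10 = 230 books

230 books


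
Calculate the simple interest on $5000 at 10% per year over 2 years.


Use the formula I = P x R x T / 100
P x R x T = 5000 x 10 x 2 = 100000
I = 100000 / 100 = $1000

$1000


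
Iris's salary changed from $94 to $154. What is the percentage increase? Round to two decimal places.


Find the absolute change:
|154 - 94| = 60
Divide by original and multiply by 100:
60 / 94 x 100 = 63.8297...% ≈ 63.83%

63.83%


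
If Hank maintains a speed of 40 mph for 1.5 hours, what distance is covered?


Use the formula: distance = speed x time
Speed = 40 mph, Time = 1.5 hours
40 x 1.5 = 60 miles

60 miles


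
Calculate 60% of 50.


Convert percentage to decimal:
60% = 0.6
Multiply:
50 x 0.6 = 30

30


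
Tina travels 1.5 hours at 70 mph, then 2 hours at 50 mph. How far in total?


Leg 1 distance:
70 x 1.5 = 105 miles
Leg 2 distance:
50 x 2 = 100 miles
Total distance:
105 + 100 = 205 miles

205 miles


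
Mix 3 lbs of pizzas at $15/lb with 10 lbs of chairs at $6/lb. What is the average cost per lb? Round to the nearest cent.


Cost of pizzas:
3 x $15 = $45
Cost of chairs:
10 x $6 = $60
Total cost: $45 + $60 = $105
Total weight: 13 lbs
Average: $105 / 13 = $8.0769... ≈ $8.08/lb

$8.08/lb


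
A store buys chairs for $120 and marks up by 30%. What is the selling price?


Calculate the markup amount:
30% of $120 = $36
Add to cost:
$120 + $36 = $156

$156


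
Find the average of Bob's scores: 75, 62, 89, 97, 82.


Add the scores:
75 + 62 + 89 + 97 + 82 = 405
Divide by the number of tests:
405 / 5 = 81

81


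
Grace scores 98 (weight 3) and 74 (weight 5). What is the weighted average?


Weighted sum:
3 x 98 + 5 x 74 = 664
Total weight:
3 + 5 = 8
Weighted average:
664 / 8 = 83

83


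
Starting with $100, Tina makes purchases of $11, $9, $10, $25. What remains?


Add up expenses:
$11 + $9 + $10 + $25 = $55
Subtract from budget:
$100 - $55 = $45

$45


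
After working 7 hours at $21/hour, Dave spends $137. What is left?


Calculate earnings:
7 x $21 = $147
Subtract spending:
$147 - $137 = $10

$10


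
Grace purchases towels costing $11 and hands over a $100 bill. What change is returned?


Start with the amount paid:
$100
Subtract the price:
$100 - $11 = $89

$89


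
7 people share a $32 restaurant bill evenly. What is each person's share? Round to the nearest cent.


Total bill: $32
Number of people: 7
Each pays: $32 / 7 = $4.5714... ≈ $4.57

$4.57


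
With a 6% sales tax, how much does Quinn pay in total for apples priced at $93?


Calculate the tax:
6% of $93 = $5.58
Add tax to price:
$93 + $5.58 = $98.58

$98.58


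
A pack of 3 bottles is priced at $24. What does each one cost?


Total cost: $24
Number of items: 3
Unit price: $24 / 3 = $8

$8


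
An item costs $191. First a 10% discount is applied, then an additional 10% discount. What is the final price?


First discount:
10% of $191 = $19.10
Price after first discount:
$191 - $19.10 = $171.90
Second discount:
10% of $171.90 = $17.19
Final price:
$171.90 - $17.19 = $154.71

$154.71


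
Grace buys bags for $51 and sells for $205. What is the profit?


Selling price = $205
Cost price = $51
Profit = selling price - cost price:
Profit = $205 - $51 = $154

$154


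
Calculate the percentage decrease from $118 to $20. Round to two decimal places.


Find the absolute change:
|20 - 118| = 98
Divide by original and multiply by 100:
98 / 118 x 100 = 83.0508...% ≈ 83.05%

83.05%


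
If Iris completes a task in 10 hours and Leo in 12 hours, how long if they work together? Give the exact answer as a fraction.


Iris's rate: 1/10 of the job per hour
Leo's rate: 1/12 of the job per hour
Combined rate: 1/10 + 1/12 = 11/60 per hour
Time = 1 / (11/60) = 60/11 hours (≈ 5.45 hours)

60/11 hours


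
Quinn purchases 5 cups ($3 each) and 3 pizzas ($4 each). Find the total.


Cost of cups:
5 x $3 = $15
Cost of pizzas:
3 x $4 = $12
Add both:
$15 + $12 = $27

$27


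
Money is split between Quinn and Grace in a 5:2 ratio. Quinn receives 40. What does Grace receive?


Find the multiplier:
40 / 5 = 8
Apply to Grace's share:
2 x 8 = 16

16


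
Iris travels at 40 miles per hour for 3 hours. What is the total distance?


Use the formula: distance = speed x time
Speed = 40 mph, Time = 3 hours
40 x 3 = 120 miles

120 miles


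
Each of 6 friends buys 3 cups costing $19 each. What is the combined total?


Cost per person:
3 x $19 = $57
Group total:
6 x $57 = $342

$342


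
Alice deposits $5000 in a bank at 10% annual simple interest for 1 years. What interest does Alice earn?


Use the formula I = P x R x T / 100
P x R x T = 5000 x 10 x 1 = 50000
I = 50000 / 100 = $500

$500


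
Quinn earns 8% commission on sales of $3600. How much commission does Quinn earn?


Convert rate to decimal:
8% = 0.08
Multiply by sales:
$3600 x 0.08 = $288

$288


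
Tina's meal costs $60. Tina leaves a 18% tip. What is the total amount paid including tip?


Calculate the tip:
18% of $60 = $10.80
Add tip to meal cost:
$60 + $10.80 = $70.80

$70.80


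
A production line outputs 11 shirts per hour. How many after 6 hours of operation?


Production rate: 11 shirts per hour
Time: 6 hours
Total: 11 x 6 = 66 shirts

66 shirts


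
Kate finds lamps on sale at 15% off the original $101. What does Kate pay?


Calculate the discount amount:
15% of $101 = $15.15
Subtract from original:
$101 - $15.15 = $85.85

$85.85


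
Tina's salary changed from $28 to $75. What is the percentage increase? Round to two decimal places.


Find the absolute change:
|75 - 28| = 47
Divide by original and multiply by 100:
47 / 28 x 100 = 167.8571...% ≈ 167.86%

167.86%


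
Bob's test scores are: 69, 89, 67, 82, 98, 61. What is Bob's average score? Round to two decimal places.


Add the scores:
69 + 89 + 67 + 82 + 98 + 61 = 466
Divide by the number of tests:
466 / 6 = 77.6666... ≈ 77.67

77.67


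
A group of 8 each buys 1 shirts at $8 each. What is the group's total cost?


Cost per person:
1 x $8 = $8
Group total:
8 x $8 = $64

$64


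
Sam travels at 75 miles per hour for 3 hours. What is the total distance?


Use the formula: distance = speed x time
Speed = 75 mph, Time = 3 hours
75 x 3 = 225 miles

225 miles


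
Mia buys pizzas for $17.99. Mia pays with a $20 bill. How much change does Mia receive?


Start with the amount paid:
$20
Subtract the price:
$20 - $17.99 = $2.01

$2.01


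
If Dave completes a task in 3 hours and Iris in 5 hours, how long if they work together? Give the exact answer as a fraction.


Dave's rate: 1/3 of the job per hour
Iris's rate: 1/5 of the job per hour
Combined rate: 1/3 + 1/5 = 8/15 per hour
Time = 1 / (8/15) = 15/8 hours (≈ 1.88 hours)

15/8 hours


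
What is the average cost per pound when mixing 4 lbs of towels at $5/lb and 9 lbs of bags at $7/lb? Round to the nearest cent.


Cost of towels:
4 x $5 = $20
Cost of bags:
9 x $7 = $63
Total cost: $20 + $63 = $83
Total weight: 13 lbs
Average: $83 / 13 = $6.3846... ≈ $6.38/lb

$6.38/lb


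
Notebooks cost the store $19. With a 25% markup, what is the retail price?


Calculate the markup amount:
25% of $19 = $4.75
Add to cost:
$19 + $4.75 = $23.75

$23.75


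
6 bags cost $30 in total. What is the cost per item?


Total cost: $30
Number of items: 6
Unit price: $30 / 6 = $5

$5


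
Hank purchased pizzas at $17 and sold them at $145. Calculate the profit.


Selling price = $145
Cost price = $17
Profit = selling price - cost price:
Profit = $145 - $17 = $128

$128


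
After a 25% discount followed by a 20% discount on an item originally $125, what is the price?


First discount:
25% of $125 = $31.25
Price after first discount:
$125 - $31.25 = $93.75
Second discount:
20% of $93.75 = $18.75
Final price:
$93.75 - $18.75 = $75

$75


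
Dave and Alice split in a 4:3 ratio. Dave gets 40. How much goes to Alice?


Find the multiplier:
40 / 4 = 10
Apply to Alice's share:
3 x 10 = 30

30


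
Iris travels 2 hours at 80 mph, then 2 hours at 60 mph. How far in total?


Leg 1 distance:
80 x 2 = 160 miles
Leg 2 distance:
60 x 2 = 120 miles
Total distance:
160 + 120 = 280 miles

280 miles


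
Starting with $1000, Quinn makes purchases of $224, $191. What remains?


Add up expenses:
$224 + $191 = $415
Subtract from budget:
$1000 - $415 = $585

$585


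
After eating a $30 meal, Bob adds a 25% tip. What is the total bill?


Calculate the tip:
25% of $30 = $7.50
Add tip to meal cost:
$30 + $7.50 = $37.50

$37.50


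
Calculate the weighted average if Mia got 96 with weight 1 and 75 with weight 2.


Weighted sum:
1 x 96 + 2 x 75 = 246
Total weight:
1 + 2 = 3
Weighted average:
246 / 3 = 82

82


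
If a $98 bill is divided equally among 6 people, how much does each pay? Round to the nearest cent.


Total bill: $98
Number of people: 6
Each pays: $98 / 6 = $16.3333... ≈ $16.33

$16.33


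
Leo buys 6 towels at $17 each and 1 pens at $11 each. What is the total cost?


Cost of towels:
6 x $17 = $102
Cost of pens:
1 x $11 = $11
Add both:
$102 + $11 = $113

$113


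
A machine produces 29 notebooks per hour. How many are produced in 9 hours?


Production rate: 29 notebooks per hour
Time: 9 hours
Total: 29 x 9 = 261 notebooks

261 notebooks


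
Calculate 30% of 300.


Convert percentage to decimal:
30% = 0.3
Multiply:
300 x 0.3 = 90

90


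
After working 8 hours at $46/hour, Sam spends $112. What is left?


Calculate earnings:
8 x $46 = $368
Subtract spending:
$368 - $112 = $256

$256


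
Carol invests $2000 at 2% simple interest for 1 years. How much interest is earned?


Use the formula I = P x R x T / 100
P x R x T = 2000 x 2 x 1 = 4000
I = 4000 / 100 = $40

$40


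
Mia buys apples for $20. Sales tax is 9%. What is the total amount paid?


Calculate the tax:
9% of $20 = $1.80
Add tax to price:
$20 + $1.80 = $21.80

$21.80


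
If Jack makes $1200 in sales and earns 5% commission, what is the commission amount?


Convert rate to decimal:
5% = 0.05
Multiply by sales:
$1200 x 0.05 = $60

$60


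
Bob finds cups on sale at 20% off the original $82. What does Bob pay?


Calculate the discount amount:
20% of $82 = $16.40
Subtract from original:
$82 - $16.40 = $65.60

$65.60


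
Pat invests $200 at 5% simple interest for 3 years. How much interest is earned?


Use the formula I = P x R x T / 100
P x R x T = 200 x 5 x 3 = 3000
I = 3000 / 100 = $30

$30


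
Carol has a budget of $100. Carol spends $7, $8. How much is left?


Add up expenses:
$7 + $8 = $15
Subtract from budget:
$100 - $15 = $85

$85


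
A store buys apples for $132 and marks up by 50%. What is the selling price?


Calculate the markup amount:
50% of $132 = $66
Add to cost:
$132 + $66 = $198

$198


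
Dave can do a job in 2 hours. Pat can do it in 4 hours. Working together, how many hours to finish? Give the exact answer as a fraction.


Dave's rate: 1/2 of the job per hour
Pat's rate: 1/4 of the job per hour
Combined rate: 1/2 + 1/4 = 3/4 per hour
Time = 1 / (3/4) = 4/3 hours (≈ 1.33 hours)

4/3 hours


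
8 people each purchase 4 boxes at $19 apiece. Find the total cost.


Cost per person:
4 x $19 = $76
Group total:
8 x $76 = $608

$608


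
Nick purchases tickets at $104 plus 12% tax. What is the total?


Calculate the tax:
12% of $104 = $12.48
Add tax to price:
$104 + $12.48 = $116.48

$116.48


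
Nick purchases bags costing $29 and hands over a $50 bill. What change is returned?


Start with the amount paid:
$50
Subtract the price:
$50 - $29 = $21

$21


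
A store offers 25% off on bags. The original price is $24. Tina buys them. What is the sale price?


Calculate the discount amount:
25% of $24 = $6
Subtract from original:
$24 - $6 = $18

$18


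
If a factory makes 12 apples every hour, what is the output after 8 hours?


Production rate: 12 apples per hour
Time: 8 hours
Total: 12 x 8 = 96 apples

96 apples


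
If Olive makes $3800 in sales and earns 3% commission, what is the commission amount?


Convert rate to decimal:
3% = 0.03
Multiply by sales:
$3800 x 0.03 = $114

$114


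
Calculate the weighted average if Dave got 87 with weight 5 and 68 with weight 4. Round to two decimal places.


Weighted sum:
5 x 87 + 4 x 68 = 707
Total weight:
5 + 4 = 9
Weighted average:
707 / 9 = 78.5555... ≈ 78.56

78.56


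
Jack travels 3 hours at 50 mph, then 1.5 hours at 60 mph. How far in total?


Leg 1 distance:
50 x 3 = 150 miles
Leg 2 distance:
60 x 1.5 = 90 miles
Total distance:
150 + 90 = 240 miles

240 miles


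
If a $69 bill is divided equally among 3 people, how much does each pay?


Total bill: $69
Number of people: 3
Each pays: $69 / 3 = $23

$23


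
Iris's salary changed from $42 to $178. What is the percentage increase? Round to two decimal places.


Find the absolute change:
|178 - 42| = 136
Divide by original and multiply by 100:
136 / 42 x 100 = 323.8095...% ≈ 323.81%

323.81%


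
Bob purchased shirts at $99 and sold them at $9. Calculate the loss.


Selling price = $9
Cost price = $99
Loss = cost price - selling price:
Loss = $99 - $9 = $90

$90


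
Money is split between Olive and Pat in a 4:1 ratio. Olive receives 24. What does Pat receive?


Find the multiplier:
24 / 4 = 6
Apply to Pat's share:
1 x 6 = 6

6


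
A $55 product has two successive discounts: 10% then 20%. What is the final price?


First discount:
10% of $55 = $5.50
Price after first discount:
$55 - $5.50 = $49.50
Second discount:
20% of $49.50 = $9.90
Final price:
$49.50 - $9.90 = $39.60

$39.60


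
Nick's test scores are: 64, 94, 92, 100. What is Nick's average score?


Add the scores:
64 + 94 + 92 + 100 = 350
Divide by the number of tests:
350 / 4 = 87.5

87.5


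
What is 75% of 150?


Convert percentage to decimal:
75% = 0.75
Multiply:
150 x 0.75 = 112.5

112.5


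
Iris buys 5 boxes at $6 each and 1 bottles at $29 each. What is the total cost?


Cost of boxes:
5 x $6 = $30
Cost of bottles:
1 x $29 = $29
Add both:
$30 + $29 = $59

$59


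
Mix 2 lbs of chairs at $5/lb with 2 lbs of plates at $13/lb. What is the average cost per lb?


Cost of chairs:
2 x $5 = $10
Cost of plates:
2 x $13 = $26
Total cost: $10 + $26 = $36
Total weight: 4 lbs
Average: $36 / 4 = $9/lb

$9/lb


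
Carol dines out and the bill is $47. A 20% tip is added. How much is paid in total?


Calculate the tip:
20% of $47 = $9.40
Add tip to meal cost:
$47 + $9.40 = $56.40

$56.40


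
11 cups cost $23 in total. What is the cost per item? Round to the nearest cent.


Total cost: $23
Number of items: 11
Unit price: $23 / 11 = $2.0909... ≈ $2.09

$2.09


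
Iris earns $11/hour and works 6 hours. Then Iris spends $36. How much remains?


Calculate earnings:
6 x $11 = $66
Subtract spending:
$66 - $36 = $30

$30


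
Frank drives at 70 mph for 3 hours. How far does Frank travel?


Use the formula: distance = speed x time
Speed = 70 mph, Time = 3 hours
70 x 3 = 210 miles

210 miles


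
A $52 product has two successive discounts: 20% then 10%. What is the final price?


First discount:
20% of $52 = $10.40
Price after first discount:
$52 - $10.40 = $41.60
Second discount:
10% of $41.60 = $4.16
Final price:
$41.60 - $4.16 = $37.44

$37.44


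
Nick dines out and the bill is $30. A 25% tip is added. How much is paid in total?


Calculate the tip:
25% of $30 = $7.50
Add tip to meal cost:
$30 + $7.50 = $37.50

$37.50


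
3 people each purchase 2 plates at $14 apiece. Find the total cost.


Cost per person:
2 x $14 = $28
Group total:
3 x $28 = $84

$84


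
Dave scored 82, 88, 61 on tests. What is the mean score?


Add the scores:
82 + 88 + 61 = 231
Divide by the number of tests:
231 / 3 = 77

77


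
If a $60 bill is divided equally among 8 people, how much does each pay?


Total bill: $60
Number of people: 8
Each pays: $60 / 8 = $7.50

$7.50


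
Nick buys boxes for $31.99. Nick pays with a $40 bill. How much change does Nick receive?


Start with the amount paid:
$40
Subtract the price:
$40 - $31.99 = $8.01

$8.01


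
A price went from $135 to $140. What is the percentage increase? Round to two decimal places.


Find the absolute change:
|140 - 135| = 5
Divide by original and multiply by 100:
5 / 135 x 100 = 3.7037...% ≈ 3.7%

3.7%


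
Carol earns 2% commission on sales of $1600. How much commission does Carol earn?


Convert rate to decimal:
2% = 0.02
Multiply by sales:
$1600 x 0.02 = $32

$32


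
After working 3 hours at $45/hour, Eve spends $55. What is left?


Calculate earnings:
3 x $45 = $135
Subtract spending:
$135 - $55 = $80

$80


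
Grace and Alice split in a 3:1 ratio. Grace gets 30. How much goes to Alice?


Find the multiplier:
30 / 3 = 10
Apply to Alice's share:
1 x 10 = 10

10


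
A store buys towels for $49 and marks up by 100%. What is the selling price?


Calculate the markup amount:
100% of $49 = $49
Add to cost:
$49 + $49 = $98

$98


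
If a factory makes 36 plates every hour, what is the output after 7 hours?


Production rate: 36 plates per hour
Time: 7 hours
Total: 36 x 7 = 252 plates

252 plates


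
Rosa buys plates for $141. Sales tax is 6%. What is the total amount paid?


Calculate the tax:
6% of $141 = $8.46
Add tax to price:
$141 + $8.46 = $149.46

$149.46


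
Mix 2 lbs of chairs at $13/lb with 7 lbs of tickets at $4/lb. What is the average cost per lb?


Cost of chairs:
2 x $13 = $26
Cost of tickets:
7 x $4 = $28
Total cost: $26 + $28 = $54
Total weight: 9 lbs
Average: $54 / 9 = $6/lb

$6/lb


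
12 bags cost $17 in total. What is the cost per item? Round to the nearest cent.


Total cost: $17
Number of items: 12
Unit price: $17 / 12 = $1.4166... ≈ $1.42

$1.42


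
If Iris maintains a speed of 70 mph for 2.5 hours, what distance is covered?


Use the formula: distance = speed x time
Speed = 70 mph, Time = 2.5 hours
70 x 2.5 = 175 miles

175 miles


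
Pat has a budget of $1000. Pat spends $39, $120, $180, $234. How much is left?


Add up expenses:
$39 + $120 + $180 + $234 = $573
Subtract from budget:
$1000 - $573 = $427

$427


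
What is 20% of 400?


Convert percentage to decimal:
20% = 0.2
Multiply:
400 x 0.2 = 80

80


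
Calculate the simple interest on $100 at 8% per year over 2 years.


Use the formula I = P x R x T / 100
P x R x T = 100 x 8 x 2 = 1600
I = 1600 / 100 = $16

$16


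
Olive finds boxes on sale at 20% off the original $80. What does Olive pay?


Calculate the discount amount:
20% of $80 = $16
Subtract from original:
$80 - $16 = $64

$64


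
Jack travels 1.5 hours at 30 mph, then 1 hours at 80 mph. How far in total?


Leg 1 distance:
30 x 1.5 = 45 miles
Leg 2 distance:
80 x 1 = 80 miles
Total distance:
45 + 80 = 125 miles

125 miles


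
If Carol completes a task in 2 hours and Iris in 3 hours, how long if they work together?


Carol's rate: 1/2 of the job per hour
Iris's rate: 1/3 of the job per hour
Combined rate: 1/2 + 1/3 = 5/6 per hour
Time = 1 / (5/6) = 6/5 = 1.2 hours

1.2 hours


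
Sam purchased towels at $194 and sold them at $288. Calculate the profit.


Selling price = $288
Cost price = $194
Profit = selling price - cost price:
Profit = $288 - $194 = $94

$94


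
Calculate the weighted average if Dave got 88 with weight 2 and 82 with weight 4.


Weighted sum:
2 x 88 + 4 x 82 = 504
Total weight:
2 + 4 = 6
Weighted average:
504 / 6 = 84

84


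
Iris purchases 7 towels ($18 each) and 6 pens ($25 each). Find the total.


Cost of towels:
7 x $18 = $126
Cost of pens:
6 x $25 = $150
Add both:
$126 + $150 = $276

$276


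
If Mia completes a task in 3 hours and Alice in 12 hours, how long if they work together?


Mia's rate: 1/3 of the job per hour
Alice's rate: 1/12 of the job per hour
Combined rate: 1/3 + 1/12 = 5/12 per hour
Time = 1 / (5/12) = 12/5 = 2.4 hours

2.4 hours


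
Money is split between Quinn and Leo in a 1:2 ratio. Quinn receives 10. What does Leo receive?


Find the multiplier:
10 / 1 = 10
Apply to Leo's share:
2 x 10 = 20

20


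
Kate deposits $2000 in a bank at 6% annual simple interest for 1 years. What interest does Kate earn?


Use the formula I = P x R x T / 100
P x R x T = 2000 x 6 x 1 = 12000
I = 12000 / 100 = $120

$120


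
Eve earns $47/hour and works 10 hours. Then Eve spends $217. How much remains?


Calculate earnings:
10 x $47 = $470
Subtract spending:
$470 - $217 = $253

$253


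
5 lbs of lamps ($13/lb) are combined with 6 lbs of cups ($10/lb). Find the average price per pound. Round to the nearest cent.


Cost of lamps:
5 x $13 = $65
Cost of cups:
6 x $10 = $60
Total cost: $65 + $60 = $125
Total weight: 11 lbs
Average: $125 / 11 = $11.3636... ≈ $11.36/lb

$11.36/lb


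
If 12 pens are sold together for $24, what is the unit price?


Total cost: $24
Number of items: 12
Unit price: $24 / 12 = $2

$2


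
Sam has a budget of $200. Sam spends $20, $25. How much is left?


Add up expenses:
$20 + $25 = $45
Subtract from budget:
$200 - $45 = $155

$155


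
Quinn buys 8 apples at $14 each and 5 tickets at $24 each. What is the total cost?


Cost of apples:
8 x $14 = $112
Cost of tickets:
5 x $24 = $120
Add both:
$112 + $120 = $232

$232


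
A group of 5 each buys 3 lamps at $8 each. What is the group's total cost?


Cost per person:
3 x $8 = $24
Group total:
5 x $24 = $120

$120


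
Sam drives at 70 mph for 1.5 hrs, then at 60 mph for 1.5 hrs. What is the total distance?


Leg 1 distance:
70 x 1.5 = 105 miles
Leg 2 distance:
60 x 1.5 = 90 miles
Total distance:
105 + 90 = 195 miles

195 miles


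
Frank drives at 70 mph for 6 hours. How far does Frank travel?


Use the formula: distance = speed x time
Speed = 70 mph, Time = 6 hours
70 x 6 = 420 miles

420 miles


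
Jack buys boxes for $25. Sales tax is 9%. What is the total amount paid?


Calculate the tax:
9% of $25 = $2.25
Add tax to price:
$25 + $2.25 = $27.25

$27.25


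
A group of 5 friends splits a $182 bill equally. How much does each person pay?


Total bill: $182
Number of people: 5
Each pays: $182 / 5 = $36.40

$36.40


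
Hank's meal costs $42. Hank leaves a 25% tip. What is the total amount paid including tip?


Calculate the tip:
25% of $42 = $10.50
Add tip to meal cost:
$42 + $10.50 = $52.50

$52.50


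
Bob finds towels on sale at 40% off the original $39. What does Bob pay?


Calculate the discount amount:
40% of $39 = $15.60
Subtract from original:
$39 - $15.60 = $23.40

$23.40


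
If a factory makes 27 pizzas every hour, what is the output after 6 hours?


Production rate: 27 pizzas per hour
Time: 6 hours
Total: 27 x 6 = 162 pizzas

162 pizzas


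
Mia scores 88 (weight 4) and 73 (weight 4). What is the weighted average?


Weighted sum:
4 x 88 + 4 x 73 = 644
Total weight:
4 + 4 = 8
Weighted average:
644 / 8 = 80.5

80.5


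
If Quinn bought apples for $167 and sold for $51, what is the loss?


Selling price = $51
Cost price = $167
Loss = cost price - selling price:
Loss = $167 - $51 = $116

$116


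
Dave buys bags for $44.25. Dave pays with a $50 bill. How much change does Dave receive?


Start with the amount paid:
$50
Subtract the price:
$50 - $44.25 = $5.75

$5.75


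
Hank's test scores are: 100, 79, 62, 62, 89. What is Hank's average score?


Add the scores:
100 + 79 + 62 + 62 + 89 = 392
Divide by the number of tests:
392 / 5 = 78.4

78.4


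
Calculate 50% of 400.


Convert percentage to decimal:
50% = 0.5
Multiply:
400 x 0.5 = 200

200


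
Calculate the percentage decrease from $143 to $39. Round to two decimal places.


Find the absolute change:
|39 - 143| = 104
Divide by original and multiply by 100:
104 / 143 x 100 = 72.7272...% ≈ 72.73%

72.73%


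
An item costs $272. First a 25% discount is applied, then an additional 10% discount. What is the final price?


First discount:
25% of $272 = $68
Price after first discount:
$272 - $68 = $204
Second discount:
10% of $204 = $20.40
Final price:
$204 - $20.40 = $183.60

$183.60


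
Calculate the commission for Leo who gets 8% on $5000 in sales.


Convert rate to decimal:
8% = 0.08
Multiply by sales:
$5000 x 0.08 = $400

$400


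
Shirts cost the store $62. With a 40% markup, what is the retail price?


Calculate the markup amount:
40% of $62 = $24.80
Add to cost:
$62 + $24.80 = $86.80

$86.80


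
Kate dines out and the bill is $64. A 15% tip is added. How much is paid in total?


Calculate the tip:
15% of $64 = $9.60
Add tip to meal cost:
$64 + $9.60 = $73.60

$73.60


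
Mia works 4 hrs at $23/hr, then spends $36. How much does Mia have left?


Calculate earnings:
4 x $23 = $92
Subtract spending:
$92 - $36 = $56

$56


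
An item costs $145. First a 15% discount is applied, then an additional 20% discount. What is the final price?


First discount:
15% of $145 = $21.75
Price after first discount:
$145 - $21.75 = $123.25
Second discount:
20% of $123.25 = $24.65
Final price:
$123.25 - $24.65 = $98.60

$98.60


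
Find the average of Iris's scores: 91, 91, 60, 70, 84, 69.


Add the scores:
91 + 91 + 60 + 70 + 84 + 69 = 465
Divide by the number of tests:
465 / 6 = 77.5

77.5


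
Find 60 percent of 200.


Convert percentage to decimal:
60% = 0.6
Multiply:
200 x 0.6 = 120

120


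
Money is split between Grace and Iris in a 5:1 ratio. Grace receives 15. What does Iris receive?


Find the multiplier:
15 / 5 = 3
Apply to Iris's share:
1 x 3 = 3

3


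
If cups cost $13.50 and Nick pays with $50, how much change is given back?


Start with the amount paid:
$50
Subtract the price:
$50 - $13.50 = $36.50

$36.50


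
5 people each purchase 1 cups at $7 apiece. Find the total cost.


Cost per person:
1 x $7 = $7
Group total:
5 x $7 = $35

$35


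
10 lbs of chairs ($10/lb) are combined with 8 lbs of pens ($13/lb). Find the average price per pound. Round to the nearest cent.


Cost of chairs:
10 x $10 = $100
Cost of pens:
8 x $13 = $104
Total cost: $100 + $104 = $204
Total weight: 18 lbs
Average: $204 / 18 = $11.3333... ≈ $11.33/lb

$11.33/lb


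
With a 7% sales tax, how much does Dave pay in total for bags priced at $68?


Calculate the tax:
7% of $68 = $4.76
Add tax to price:
$68 + $4.76 = $72.76

$72.76


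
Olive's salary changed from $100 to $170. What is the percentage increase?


Find the absolute change:
|170 - 100| = 70
Divide by original and multiply by 100:
70 / 100 x 100 = 70%

70%


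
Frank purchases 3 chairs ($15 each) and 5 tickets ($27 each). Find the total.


Cost of chairs:
3 x $15 = $45
Cost of tickets:
5 x $27 = $135
Add both:
$45 + $135 = $180

$180


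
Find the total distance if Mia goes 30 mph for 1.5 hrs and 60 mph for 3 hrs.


Leg 1 distance:
30 x 1.5 = 45 miles
Leg 2 distance:
60 x 3 = 180 miles
Total distance:
45 + 180 = 225 miles

225 miles


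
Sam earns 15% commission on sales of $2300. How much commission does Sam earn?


Convert rate to decimal:
15% = 0.15
Multiply by sales:
$2300 x 0.15 = $345

$345


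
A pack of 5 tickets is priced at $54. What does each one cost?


Total cost: $54
Number of items: 5
Unit price: $54 / 5 = $10.80

$10.80


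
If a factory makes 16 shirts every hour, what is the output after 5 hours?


Production rate: 16 shirts per hour
Time: 5 hours
Total: 16 x 5 = 80 shirts

80 shirts


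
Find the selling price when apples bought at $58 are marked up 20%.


Calculate the markup amount:
20% of $58 = $11.60
Add to cost:
$58 + $11.60 = $69.60

$69.60


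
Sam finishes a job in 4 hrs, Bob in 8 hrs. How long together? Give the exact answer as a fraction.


Sam's rate: 1/4 of the job per hour
Bob's rate: 1/8 of the job per hour
Combined rate: 1/4 + 1/8 = 3/8 per hour
Time = 1 / (3/8) = 8/3 hours (≈ 2.67 hours)

8/3 hours


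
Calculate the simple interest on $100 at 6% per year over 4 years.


Use the formula I = P x R x T / 100
P x R x T = 100 x 6 x 4 = 2400
I = 2400 / 100 = $24

$24


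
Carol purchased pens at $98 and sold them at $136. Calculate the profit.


Selling price = $136
Cost price = $98
Profit = selling price - cost price:
Profit = $136 - $98 = $38

$38


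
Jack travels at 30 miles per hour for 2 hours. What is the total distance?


Use the formula: distance = speed x time
Speed = 30 mph, Time = 2 hours
30 x 2 = 60 miles

60 miles


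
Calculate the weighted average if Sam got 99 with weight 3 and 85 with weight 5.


Weighted sum:
3 x 99 + 5 x 85 = 722
Total weight:
3 + 5 = 8
Weighted average:
722 / 8 = 90.25

90.25


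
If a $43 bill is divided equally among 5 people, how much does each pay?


Total bill: $43
Number of people: 5
Each pays: $43 / 5 = $8.60

$8.60


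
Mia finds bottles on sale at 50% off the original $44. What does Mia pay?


Calculate the discount amount:
50% of $44 = $22
Subtract from original:
$44 - $22 = $22

$22


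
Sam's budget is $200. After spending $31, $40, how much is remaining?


Add up expenses:
$31 + $40 = $71
Subtract from budget:
$200 - $71 = $129

$129


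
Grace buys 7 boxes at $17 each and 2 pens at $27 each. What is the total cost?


Cost of boxes:
7 x $17 = $119
Cost of pens:
2 x $27 = $54
Add both:
$119 + $54 = $173

$173


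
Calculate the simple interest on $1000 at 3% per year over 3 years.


Use the formula I = P x R x T / 100
P x R x T = 1000 x 3 x 3 = 9000
I = 9000 / 100 = $90

$90


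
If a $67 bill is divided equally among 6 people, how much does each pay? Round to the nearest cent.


Total bill: $67
Number of people: 6
Each pays: $67 / 6 = $11.1666... ≈ $11.17

$11.17


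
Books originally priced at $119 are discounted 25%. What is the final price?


Calculate the discount amount:
25% of $119 = $29.75
Subtract from original:
$119 - $29.75 = $89.25

$89.25


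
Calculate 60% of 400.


Convert percentage to decimal:
60% = 0.6
Multiply:
400 x 0.6 = 240

240


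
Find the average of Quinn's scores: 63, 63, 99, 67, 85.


Add the scores:
63 + 63 + 99 + 67 + 85 = 377
Divide by the number of tests:
377 / 5 = 75.4

75.4


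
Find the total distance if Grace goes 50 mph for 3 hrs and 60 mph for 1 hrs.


Leg 1 distance:
50 x 3 = 150 miles
Leg 2 distance:
60 x 1 = 60 miles
Total distance:
150 + 60 = 210 miles

210 miles


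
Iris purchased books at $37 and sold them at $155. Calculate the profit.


Selling price = $155
Cost price = $37
Profit = selling price - cost price:
Profit = $155 - $37 = $118

$118


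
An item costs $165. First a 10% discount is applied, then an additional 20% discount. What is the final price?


First discount:
10% of $165 = $16.50
Price after first discount:
$165 - $16.50 = $148.50
Second discount:
20% of $148.50 = $29.70
Final price:
$148.50 - $29.70 = $118.80

$118.80
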